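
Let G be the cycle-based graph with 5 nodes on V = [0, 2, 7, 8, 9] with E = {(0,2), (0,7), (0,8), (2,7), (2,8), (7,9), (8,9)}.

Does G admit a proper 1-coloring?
The clique on vertices [0, 2, 8] has size 3 > 1, so it alone needs 3 colors.

No, G is not 1-colorable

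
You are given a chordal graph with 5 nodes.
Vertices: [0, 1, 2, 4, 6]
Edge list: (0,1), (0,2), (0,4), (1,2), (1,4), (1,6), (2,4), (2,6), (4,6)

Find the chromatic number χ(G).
Clique number ω(G) = 4 (lower bound: χ ≥ ω).
The clique on [0, 1, 2, 4] has size 4, forcing χ ≥ 4, and the coloring below uses 4 colors, so χ(G) = 4.
A valid 4-coloring: color 1: [2]; color 2: [1]; color 3: [4]; color 4: [0, 6].

χ(G) = 4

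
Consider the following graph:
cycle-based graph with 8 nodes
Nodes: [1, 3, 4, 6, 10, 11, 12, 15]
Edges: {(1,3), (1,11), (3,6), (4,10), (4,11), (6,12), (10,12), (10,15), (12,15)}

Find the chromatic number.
χ(G) = 3

Clique number ω(G) = 3 (lower bound: χ ≥ ω).
The clique on [10, 12, 15] has size 3, forcing χ ≥ 3, and the coloring below uses 3 colors, so χ(G) = 3.
A valid 3-coloring: color 1: [6, 10, 11]; color 2: [1, 4, 12]; color 3: [3, 15].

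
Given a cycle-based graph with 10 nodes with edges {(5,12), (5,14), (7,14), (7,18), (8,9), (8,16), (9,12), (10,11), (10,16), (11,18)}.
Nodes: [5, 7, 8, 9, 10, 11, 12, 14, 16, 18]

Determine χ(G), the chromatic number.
Clique number ω(G) = 2 (lower bound: χ ≥ ω).
The graph is bipartite (no odd cycle), so 2 colors suffice: χ(G) = 2.
A valid 2-coloring: color 1: [8, 10, 12, 14, 18]; color 2: [5, 7, 9, 11, 16].

χ(G) = 2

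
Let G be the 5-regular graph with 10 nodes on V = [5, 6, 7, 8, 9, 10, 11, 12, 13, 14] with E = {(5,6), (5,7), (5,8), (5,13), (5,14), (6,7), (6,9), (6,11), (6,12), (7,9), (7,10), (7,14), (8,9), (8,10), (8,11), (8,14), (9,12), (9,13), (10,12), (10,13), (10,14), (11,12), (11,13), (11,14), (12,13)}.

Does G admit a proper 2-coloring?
No, G is not 2-colorable

The clique on vertices [5, 8, 14] has size 3 > 2, so it alone needs 3 colors.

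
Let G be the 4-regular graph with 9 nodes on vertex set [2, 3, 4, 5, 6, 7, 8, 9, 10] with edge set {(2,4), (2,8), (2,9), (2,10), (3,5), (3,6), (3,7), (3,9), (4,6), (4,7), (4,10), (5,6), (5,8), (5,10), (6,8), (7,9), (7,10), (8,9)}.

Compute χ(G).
Clique number ω(G) = 3 (lower bound: χ ≥ ω).
The clique on [2, 8, 9] has size 3, forcing χ ≥ 3, and the coloring below uses 3 colors, so χ(G) = 3.
A valid 3-coloring: color 1: [3, 4, 8]; color 2: [2, 5, 7]; color 3: [6, 9, 10].

χ(G) = 3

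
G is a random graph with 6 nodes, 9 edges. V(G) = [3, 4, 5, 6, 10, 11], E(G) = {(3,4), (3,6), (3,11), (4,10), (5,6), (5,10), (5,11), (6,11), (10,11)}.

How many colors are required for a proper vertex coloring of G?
χ(G) = 3

Clique number ω(G) = 3 (lower bound: χ ≥ ω).
The clique on [3, 6, 11] has size 3, forcing χ ≥ 3, and the coloring below uses 3 colors, so χ(G) = 3.
A valid 3-coloring: color 1: [4, 11]; color 2: [6, 10]; color 3: [3, 5].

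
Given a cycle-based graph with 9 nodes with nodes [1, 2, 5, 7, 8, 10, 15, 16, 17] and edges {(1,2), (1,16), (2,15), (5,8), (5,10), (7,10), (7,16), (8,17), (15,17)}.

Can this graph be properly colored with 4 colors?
Yes, G is 4-colorable

A valid 4-coloring: color 1: [2, 5, 7, 17]; color 2: [8, 10, 15, 16]; color 3: [1].
(χ(G) = 3 ≤ 4.)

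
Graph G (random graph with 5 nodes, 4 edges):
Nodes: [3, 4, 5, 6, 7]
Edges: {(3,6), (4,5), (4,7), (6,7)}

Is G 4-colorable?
A valid 4-coloring: color 1: [4, 6]; color 2: [3, 5, 7].
(χ(G) = 2 ≤ 4.)

Yes, G is 4-colorable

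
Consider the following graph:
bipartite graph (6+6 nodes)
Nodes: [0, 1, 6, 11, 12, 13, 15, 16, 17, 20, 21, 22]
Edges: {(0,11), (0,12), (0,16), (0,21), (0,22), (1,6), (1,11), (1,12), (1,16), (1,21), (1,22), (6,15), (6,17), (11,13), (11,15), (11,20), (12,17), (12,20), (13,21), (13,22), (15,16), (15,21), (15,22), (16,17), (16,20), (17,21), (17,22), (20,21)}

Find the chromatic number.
Clique number ω(G) = 2 (lower bound: χ ≥ ω).
The graph is bipartite (no odd cycle), so 2 colors suffice: χ(G) = 2.
A valid 2-coloring: color 1: [0, 1, 13, 15, 17, 20]; color 2: [6, 11, 12, 16, 21, 22].

χ(G) = 2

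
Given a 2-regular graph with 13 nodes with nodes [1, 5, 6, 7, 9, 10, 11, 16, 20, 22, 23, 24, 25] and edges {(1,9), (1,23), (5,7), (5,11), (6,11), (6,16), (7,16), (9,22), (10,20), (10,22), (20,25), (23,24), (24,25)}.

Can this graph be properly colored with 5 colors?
Yes, G is 5-colorable

A valid 5-coloring: color 1: [5, 9, 10, 16, 23, 25]; color 2: [1, 7, 11, 20, 22, 24]; color 3: [6].
(χ(G) = 3 ≤ 5.)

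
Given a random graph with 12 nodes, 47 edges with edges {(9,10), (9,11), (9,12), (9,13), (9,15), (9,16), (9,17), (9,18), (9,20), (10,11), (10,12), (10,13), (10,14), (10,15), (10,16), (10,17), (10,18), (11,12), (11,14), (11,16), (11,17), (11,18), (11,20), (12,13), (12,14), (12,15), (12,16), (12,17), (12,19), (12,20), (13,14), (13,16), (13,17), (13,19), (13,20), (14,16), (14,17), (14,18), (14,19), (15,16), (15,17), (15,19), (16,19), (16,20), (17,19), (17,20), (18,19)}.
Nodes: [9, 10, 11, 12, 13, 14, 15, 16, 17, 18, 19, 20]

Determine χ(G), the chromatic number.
Clique number ω(G) = 5 (lower bound: χ ≥ ω).
The clique on [9, 10, 11, 12, 16] has size 5, forcing χ ≥ 5, and the coloring below uses 5 colors, so χ(G) = 5.
A valid 5-coloring: color 1: [12, 18]; color 2: [10, 19, 20]; color 3: [16, 17]; color 4: [9, 14]; color 5: [11, 13, 15].

χ(G) = 5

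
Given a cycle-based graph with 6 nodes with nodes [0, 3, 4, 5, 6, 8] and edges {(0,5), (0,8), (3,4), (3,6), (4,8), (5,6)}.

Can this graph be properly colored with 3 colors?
Yes, G is 3-colorable

A valid 3-coloring: color 1: [3, 5, 8]; color 2: [0, 4, 6].
(χ(G) = 2 ≤ 3.)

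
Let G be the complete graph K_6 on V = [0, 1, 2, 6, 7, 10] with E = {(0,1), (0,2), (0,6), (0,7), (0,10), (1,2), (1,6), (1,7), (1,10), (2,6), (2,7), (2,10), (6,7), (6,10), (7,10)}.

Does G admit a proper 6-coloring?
A valid 6-coloring: color 1: [6]; color 2: [0]; color 3: [7]; color 4: [1]; color 5: [10]; color 6: [2].
(χ(G) = 6 ≤ 6.)

Yes, G is 6-colorable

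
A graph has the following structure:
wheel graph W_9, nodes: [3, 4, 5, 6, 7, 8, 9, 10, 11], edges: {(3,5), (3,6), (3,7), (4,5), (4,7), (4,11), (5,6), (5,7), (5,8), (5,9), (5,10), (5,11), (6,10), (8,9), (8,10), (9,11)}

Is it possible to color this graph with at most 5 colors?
Yes, G is 5-colorable

A valid 5-coloring: color 1: [5]; color 2: [3, 4, 9, 10]; color 3: [6, 7, 8, 11].
(χ(G) = 3 ≤ 5.)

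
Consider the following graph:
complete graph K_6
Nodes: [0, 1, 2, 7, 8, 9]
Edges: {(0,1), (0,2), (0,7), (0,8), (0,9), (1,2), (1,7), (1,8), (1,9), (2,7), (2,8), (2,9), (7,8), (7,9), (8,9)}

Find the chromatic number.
χ(G) = 6

Clique number ω(G) = 6 (lower bound: χ ≥ ω).
The clique on [0, 1, 2, 7, 8, 9] has size 6, forcing χ ≥ 6, and the coloring below uses 6 colors, so χ(G) = 6.
A valid 6-coloring: color 1: [1]; color 2: [0]; color 3: [8]; color 4: [7]; color 5: [9]; color 6: [2].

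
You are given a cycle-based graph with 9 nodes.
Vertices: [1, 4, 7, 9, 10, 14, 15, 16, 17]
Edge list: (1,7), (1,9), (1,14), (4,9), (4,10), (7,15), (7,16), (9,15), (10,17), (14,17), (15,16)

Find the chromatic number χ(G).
χ(G) = 3

Clique number ω(G) = 3 (lower bound: χ ≥ ω).
The clique on [7, 15, 16] has size 3, forcing χ ≥ 3, and the coloring below uses 3 colors, so χ(G) = 3.
A valid 3-coloring: color 1: [1, 4, 15, 17]; color 2: [7, 9, 10, 14]; color 3: [16].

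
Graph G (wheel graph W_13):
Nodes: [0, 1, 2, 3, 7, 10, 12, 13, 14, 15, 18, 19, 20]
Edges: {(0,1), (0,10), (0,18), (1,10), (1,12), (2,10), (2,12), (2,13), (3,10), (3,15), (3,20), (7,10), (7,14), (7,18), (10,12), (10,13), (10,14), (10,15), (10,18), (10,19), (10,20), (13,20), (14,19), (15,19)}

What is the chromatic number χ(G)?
χ(G) = 3

Clique number ω(G) = 3 (lower bound: χ ≥ ω).
The clique on [0, 1, 10] has size 3, forcing χ ≥ 3, and the coloring below uses 3 colors, so χ(G) = 3.
A valid 3-coloring: color 1: [10]; color 2: [1, 2, 14, 15, 18, 20]; color 3: [0, 3, 7, 12, 13, 19].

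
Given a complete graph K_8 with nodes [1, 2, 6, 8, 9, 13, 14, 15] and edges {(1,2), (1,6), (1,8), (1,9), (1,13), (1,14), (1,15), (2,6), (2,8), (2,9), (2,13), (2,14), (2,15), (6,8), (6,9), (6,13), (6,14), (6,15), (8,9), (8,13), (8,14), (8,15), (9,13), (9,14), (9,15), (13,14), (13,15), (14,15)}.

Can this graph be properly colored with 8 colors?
Yes, G is 8-colorable

A valid 8-coloring: color 1: [9]; color 2: [13]; color 3: [1]; color 4: [15]; color 5: [6]; color 6: [2]; color 7: [14]; color 8: [8].
(χ(G) = 8 ≤ 8.)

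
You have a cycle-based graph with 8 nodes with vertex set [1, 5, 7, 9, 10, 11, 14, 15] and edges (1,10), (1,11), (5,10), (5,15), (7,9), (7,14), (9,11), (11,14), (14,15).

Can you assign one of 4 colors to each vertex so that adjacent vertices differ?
A valid 4-coloring: color 1: [1, 5, 9, 14]; color 2: [7, 10, 11, 15].
(χ(G) = 2 ≤ 4.)

Yes, G is 4-colorable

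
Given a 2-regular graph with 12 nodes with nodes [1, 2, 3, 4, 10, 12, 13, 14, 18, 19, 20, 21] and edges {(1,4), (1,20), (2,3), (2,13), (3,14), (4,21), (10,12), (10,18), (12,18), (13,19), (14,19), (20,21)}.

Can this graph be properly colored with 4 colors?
A valid 4-coloring: color 1: [2, 4, 10, 19, 20]; color 2: [1, 3, 12, 13, 21]; color 3: [14, 18].
(χ(G) = 3 ≤ 4.)

Yes, G is 4-colorable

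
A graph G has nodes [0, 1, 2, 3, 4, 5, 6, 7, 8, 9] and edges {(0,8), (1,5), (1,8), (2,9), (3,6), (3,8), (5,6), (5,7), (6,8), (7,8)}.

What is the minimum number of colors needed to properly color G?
Clique number ω(G) = 3 (lower bound: χ ≥ ω).
The clique on [3, 6, 8] has size 3, forcing χ ≥ 3, and the coloring below uses 3 colors, so χ(G) = 3.
A valid 3-coloring: color 1: [4, 5, 8, 9]; color 2: [0, 1, 2, 6, 7]; color 3: [3].

χ(G) = 3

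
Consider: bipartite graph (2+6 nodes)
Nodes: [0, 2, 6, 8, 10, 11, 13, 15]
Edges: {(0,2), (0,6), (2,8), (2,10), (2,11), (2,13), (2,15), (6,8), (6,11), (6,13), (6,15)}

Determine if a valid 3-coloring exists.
Yes, G is 3-colorable

A valid 3-coloring: color 1: [2, 6]; color 2: [0, 8, 10, 11, 13, 15].
(χ(G) = 2 ≤ 3.)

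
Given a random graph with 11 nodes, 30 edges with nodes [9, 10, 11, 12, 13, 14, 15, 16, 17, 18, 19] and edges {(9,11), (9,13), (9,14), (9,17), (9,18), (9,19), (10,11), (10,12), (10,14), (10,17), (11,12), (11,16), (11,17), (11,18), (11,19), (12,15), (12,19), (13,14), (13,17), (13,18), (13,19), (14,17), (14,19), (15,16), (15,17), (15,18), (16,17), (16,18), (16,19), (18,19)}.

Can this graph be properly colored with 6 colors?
Yes, G is 6-colorable

A valid 6-coloring: color 1: [17, 19]; color 2: [11, 13, 15]; color 3: [9, 10, 16]; color 4: [12, 14, 18].
(χ(G) = 4 ≤ 6.)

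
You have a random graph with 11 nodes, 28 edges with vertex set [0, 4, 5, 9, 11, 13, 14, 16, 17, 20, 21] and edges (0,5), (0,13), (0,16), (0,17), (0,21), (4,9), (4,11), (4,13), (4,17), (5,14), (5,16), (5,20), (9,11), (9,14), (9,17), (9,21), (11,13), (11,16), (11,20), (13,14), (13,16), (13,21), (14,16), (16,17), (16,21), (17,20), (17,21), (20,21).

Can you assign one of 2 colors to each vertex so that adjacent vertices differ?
The clique on vertices [0, 16, 17, 21] has size 4 > 2, so it alone needs 4 colors.

No, G is not 2-colorable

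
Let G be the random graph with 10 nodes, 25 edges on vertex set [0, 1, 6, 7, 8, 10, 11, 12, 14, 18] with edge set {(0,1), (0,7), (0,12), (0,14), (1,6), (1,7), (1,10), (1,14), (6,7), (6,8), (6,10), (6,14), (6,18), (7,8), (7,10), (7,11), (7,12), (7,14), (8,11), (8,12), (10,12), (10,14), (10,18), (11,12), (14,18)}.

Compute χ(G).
χ(G) = 5

Clique number ω(G) = 5 (lower bound: χ ≥ ω).
The clique on [1, 6, 7, 10, 14] has size 5, forcing χ ≥ 5, and the coloring below uses 5 colors, so χ(G) = 5.
A valid 5-coloring: color 1: [7, 18]; color 2: [0, 8, 10]; color 3: [11, 14]; color 4: [6, 12]; color 5: [1].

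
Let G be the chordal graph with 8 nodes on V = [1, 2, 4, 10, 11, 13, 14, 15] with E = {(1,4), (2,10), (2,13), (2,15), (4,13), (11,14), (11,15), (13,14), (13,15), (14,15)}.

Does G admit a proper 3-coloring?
A valid 3-coloring: color 1: [1, 10, 11, 13]; color 2: [4, 15]; color 3: [2, 14].
(χ(G) = 3 ≤ 3.)

Yes, G is 3-colorable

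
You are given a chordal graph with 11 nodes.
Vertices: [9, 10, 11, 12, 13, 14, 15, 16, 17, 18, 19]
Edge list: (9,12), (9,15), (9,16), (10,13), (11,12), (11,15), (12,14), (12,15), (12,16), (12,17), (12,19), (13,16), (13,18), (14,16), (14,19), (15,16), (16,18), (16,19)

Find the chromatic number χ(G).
χ(G) = 4

Clique number ω(G) = 4 (lower bound: χ ≥ ω).
The clique on [9, 12, 15, 16] has size 4, forcing χ ≥ 4, and the coloring below uses 4 colors, so χ(G) = 4.
A valid 4-coloring: color 1: [12, 13]; color 2: [10, 11, 16, 17]; color 3: [15, 18, 19]; color 4: [9, 14].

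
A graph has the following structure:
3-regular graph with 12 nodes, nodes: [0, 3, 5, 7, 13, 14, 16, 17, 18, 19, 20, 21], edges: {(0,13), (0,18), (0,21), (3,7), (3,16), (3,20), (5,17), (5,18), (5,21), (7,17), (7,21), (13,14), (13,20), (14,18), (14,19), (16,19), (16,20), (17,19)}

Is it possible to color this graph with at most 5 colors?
Yes, G is 5-colorable

A valid 5-coloring: color 1: [0, 5, 7, 19, 20]; color 2: [13, 16, 17, 18, 21]; color 3: [3, 14].
(χ(G) = 3 ≤ 5.)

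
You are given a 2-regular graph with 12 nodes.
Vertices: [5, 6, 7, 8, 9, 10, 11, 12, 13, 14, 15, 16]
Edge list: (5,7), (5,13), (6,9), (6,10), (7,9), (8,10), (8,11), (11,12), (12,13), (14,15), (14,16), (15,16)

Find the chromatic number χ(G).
χ(G) = 3

Clique number ω(G) = 3 (lower bound: χ ≥ ω).
The clique on [14, 15, 16] has size 3, forcing χ ≥ 3, and the coloring below uses 3 colors, so χ(G) = 3.
A valid 3-coloring: color 1: [6, 7, 11, 13, 14]; color 2: [5, 9, 10, 12, 15]; color 3: [8, 16].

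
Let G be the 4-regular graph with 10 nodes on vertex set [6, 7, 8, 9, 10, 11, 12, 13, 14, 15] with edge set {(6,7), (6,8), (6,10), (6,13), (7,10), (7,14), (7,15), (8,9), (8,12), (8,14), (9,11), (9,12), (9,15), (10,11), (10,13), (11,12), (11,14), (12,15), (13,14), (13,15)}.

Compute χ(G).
χ(G) = 4

Clique number ω(G) = 3 (lower bound: χ ≥ ω).
Suppose a proper 3-coloring c exists. The clique [6, 7, 10] takes 3 distinct colors; by symmetry let c(6) = 1, c(7) = 2, c(10) = 3.
- Vertex 13: neighbors [6, 10] already have colors [1, 3] ⇒ c(13) = 2.
- Vertex 8: neighbors [6] already have colors [1]; try each remaining color.
- Case c(8) = 2:
  - Vertex 9: neighbors [8] already have colors [2]; try each remaining color.
  - Case c(9) = 1:
    - Vertex 11: neighbors [9, 10] already have colors [1, 3] ⇒ c(11) = 2.
    - Vertex 12: neighbors [9, 8] already have colors [1, 2] ⇒ c(12) = 3.
    - Vertex 15: neighbors [9, 7, 12] already have colors [1, 2, 3] — all 3 colors blocked. Contradiction.
  - Case c(9) = 3:
    - Vertex 12: neighbors [8, 9] already have colors [2, 3] ⇒ c(12) = 1.
    - Vertex 15: neighbors [12, 7, 9] already have colors [1, 2, 3] — all 3 colors blocked. Contradiction.
- Case c(8) = 3:
  - Vertex 14: neighbors [7, 8] already have colors [2, 3] ⇒ c(14) = 1.
  - Vertex 11: neighbors [14, 10] already have colors [1, 3] ⇒ c(11) = 2.
  - Vertex 9: neighbors [11, 8] already have colors [2, 3] ⇒ c(9) = 1.
  - Vertex 12: neighbors [9, 11, 8] already have colors [1, 2, 3] — all 3 colors blocked. Contradiction.
Every case ends in a contradiction, so G has no proper 3-coloring (χ ≥ 4).
The coloring below uses 4 colors, so χ(G) = 4.
A valid 4-coloring: color 1: [9, 10, 14]; color 2: [8, 11, 15]; color 3: [7, 12, 13]; color 4: [6].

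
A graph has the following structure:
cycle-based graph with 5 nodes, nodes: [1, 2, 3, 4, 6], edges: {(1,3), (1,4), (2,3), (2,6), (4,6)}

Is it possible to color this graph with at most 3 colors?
A valid 3-coloring: color 1: [2, 4]; color 2: [3, 6]; color 3: [1].
(χ(G) = 3 ≤ 3.)

Yes, G is 3-colorable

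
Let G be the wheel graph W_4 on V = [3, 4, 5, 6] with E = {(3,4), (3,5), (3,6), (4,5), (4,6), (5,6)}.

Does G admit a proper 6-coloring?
Yes, G is 6-colorable

A valid 6-coloring: color 1: [6]; color 2: [3]; color 3: [5]; color 4: [4].
(χ(G) = 4 ≤ 6.)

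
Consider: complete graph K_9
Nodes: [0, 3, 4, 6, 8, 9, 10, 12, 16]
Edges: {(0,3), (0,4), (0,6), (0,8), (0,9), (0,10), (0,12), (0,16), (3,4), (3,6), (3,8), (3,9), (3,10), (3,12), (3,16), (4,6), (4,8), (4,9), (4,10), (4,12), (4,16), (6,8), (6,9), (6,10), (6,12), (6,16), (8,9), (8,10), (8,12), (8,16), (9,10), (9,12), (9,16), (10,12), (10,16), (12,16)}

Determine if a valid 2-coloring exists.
No, G is not 2-colorable

The clique on vertices [0, 3, 4, 6, 8, 9, 10, 12, 16] has size 9 > 2, so it alone needs 9 colors.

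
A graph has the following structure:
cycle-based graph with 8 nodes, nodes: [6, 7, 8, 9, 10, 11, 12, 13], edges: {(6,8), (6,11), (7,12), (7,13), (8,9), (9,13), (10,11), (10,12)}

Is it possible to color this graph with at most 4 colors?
A valid 4-coloring: color 1: [6, 7, 9, 10]; color 2: [8, 11, 12, 13].
(χ(G) = 2 ≤ 4.)

Yes, G is 4-colorable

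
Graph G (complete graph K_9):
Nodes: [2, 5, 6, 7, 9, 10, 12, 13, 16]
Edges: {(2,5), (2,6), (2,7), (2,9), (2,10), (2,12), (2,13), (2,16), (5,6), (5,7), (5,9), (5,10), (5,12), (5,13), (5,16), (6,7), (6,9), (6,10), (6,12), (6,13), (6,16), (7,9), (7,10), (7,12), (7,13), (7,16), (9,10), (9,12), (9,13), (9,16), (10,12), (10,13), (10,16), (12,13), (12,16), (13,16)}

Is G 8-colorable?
The clique on vertices [2, 5, 6, 7, 9, 10, 12, 13, 16] has size 9 > 8, so it alone needs 9 colors.

No, G is not 8-colorable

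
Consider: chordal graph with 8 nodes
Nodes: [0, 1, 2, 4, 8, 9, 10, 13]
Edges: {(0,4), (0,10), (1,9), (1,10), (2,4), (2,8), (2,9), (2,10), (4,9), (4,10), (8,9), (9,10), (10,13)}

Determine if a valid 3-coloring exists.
The clique on vertices [2, 4, 9, 10] has size 4 > 3, so it alone needs 4 colors.

No, G is not 3-colorable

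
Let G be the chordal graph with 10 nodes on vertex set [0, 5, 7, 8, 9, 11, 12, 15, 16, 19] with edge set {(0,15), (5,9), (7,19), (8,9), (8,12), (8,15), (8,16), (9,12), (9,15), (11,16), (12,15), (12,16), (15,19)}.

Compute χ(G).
χ(G) = 4

Clique number ω(G) = 4 (lower bound: χ ≥ ω).
The clique on [8, 9, 12, 15] has size 4, forcing χ ≥ 4, and the coloring below uses 4 colors, so χ(G) = 4.
A valid 4-coloring: color 1: [5, 7, 15, 16]; color 2: [0, 11, 12, 19]; color 3: [8]; color 4: [9].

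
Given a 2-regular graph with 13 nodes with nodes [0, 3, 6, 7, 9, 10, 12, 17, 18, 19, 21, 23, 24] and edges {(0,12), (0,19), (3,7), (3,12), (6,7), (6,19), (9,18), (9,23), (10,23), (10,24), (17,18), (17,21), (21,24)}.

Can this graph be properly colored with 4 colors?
Yes, G is 4-colorable

A valid 4-coloring: color 1: [7, 12, 18, 19, 23, 24]; color 2: [0, 3, 6, 9, 10, 21]; color 3: [17].
(χ(G) = 3 ≤ 4.)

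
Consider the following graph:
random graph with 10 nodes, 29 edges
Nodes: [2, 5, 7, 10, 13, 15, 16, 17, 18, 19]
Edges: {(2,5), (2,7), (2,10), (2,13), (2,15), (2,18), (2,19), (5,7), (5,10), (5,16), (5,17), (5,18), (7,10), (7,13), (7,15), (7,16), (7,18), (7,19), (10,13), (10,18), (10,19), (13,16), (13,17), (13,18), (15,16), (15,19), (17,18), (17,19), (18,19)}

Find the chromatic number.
Clique number ω(G) = 5 (lower bound: χ ≥ ω).
The clique on [2, 7, 10, 13, 18] has size 5, forcing χ ≥ 5, and the coloring below uses 5 colors, so χ(G) = 5.
A valid 5-coloring: color 1: [7, 17]; color 2: [2, 16]; color 3: [15, 18]; color 4: [5, 13, 19]; color 5: [10].

χ(G) = 5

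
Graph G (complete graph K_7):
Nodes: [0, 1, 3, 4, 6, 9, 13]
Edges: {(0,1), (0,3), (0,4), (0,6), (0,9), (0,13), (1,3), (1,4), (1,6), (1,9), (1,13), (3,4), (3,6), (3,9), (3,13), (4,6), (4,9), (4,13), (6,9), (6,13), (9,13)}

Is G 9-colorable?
A valid 9-coloring: color 1: [0]; color 2: [6]; color 3: [9]; color 4: [13]; color 5: [4]; color 6: [3]; color 7: [1].
(χ(G) = 7 ≤ 9.)

Yes, G is 9-colorable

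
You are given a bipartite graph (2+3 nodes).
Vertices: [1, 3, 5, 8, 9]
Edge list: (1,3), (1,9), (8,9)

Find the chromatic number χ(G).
Clique number ω(G) = 2 (lower bound: χ ≥ ω).
The graph is bipartite (no odd cycle), so 2 colors suffice: χ(G) = 2.
A valid 2-coloring: color 1: [3, 5, 9]; color 2: [1, 8].

χ(G) = 2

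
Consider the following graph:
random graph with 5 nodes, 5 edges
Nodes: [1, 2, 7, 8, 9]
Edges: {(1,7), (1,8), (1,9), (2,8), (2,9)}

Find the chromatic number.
χ(G) = 2

Clique number ω(G) = 2 (lower bound: χ ≥ ω).
The graph is bipartite (no odd cycle), so 2 colors suffice: χ(G) = 2.
A valid 2-coloring: color 1: [1, 2]; color 2: [7, 8, 9].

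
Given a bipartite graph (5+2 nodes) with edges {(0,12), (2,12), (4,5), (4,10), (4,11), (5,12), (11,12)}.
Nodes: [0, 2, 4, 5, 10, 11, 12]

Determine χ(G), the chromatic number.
Clique number ω(G) = 2 (lower bound: χ ≥ ω).
The graph is bipartite (no odd cycle), so 2 colors suffice: χ(G) = 2.
A valid 2-coloring: color 1: [4, 12]; color 2: [0, 2, 5, 10, 11].

χ(G) = 2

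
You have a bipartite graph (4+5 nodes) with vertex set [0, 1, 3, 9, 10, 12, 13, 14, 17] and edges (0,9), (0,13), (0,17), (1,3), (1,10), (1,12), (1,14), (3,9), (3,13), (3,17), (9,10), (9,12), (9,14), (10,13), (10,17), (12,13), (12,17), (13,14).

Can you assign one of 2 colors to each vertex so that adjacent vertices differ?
A valid 2-coloring: color 1: [1, 9, 13, 17]; color 2: [0, 3, 10, 12, 14].
(χ(G) = 2 ≤ 2.)

Yes, G is 2-colorable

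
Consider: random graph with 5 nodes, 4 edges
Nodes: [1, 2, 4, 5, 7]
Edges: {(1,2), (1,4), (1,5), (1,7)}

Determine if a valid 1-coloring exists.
Edge (1,2) forces its endpoints to differ, so 1 color is not enough.

No, G is not 1-colorable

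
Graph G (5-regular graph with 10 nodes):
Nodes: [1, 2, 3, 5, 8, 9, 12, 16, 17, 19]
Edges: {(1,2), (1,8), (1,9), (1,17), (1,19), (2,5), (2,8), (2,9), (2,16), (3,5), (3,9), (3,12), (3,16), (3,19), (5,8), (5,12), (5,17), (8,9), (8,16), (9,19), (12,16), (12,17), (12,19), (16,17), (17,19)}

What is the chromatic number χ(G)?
χ(G) = 4

Clique number ω(G) = 4 (lower bound: χ ≥ ω).
The clique on [1, 2, 8, 9] has size 4, forcing χ ≥ 4, and the coloring below uses 4 colors, so χ(G) = 4.
A valid 4-coloring: color 1: [3, 8, 17]; color 2: [1, 5, 16]; color 3: [2, 19]; color 4: [9, 12].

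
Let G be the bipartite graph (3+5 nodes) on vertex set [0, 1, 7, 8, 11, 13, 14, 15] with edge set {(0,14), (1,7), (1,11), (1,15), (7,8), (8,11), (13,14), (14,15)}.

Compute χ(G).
χ(G) = 2

Clique number ω(G) = 2 (lower bound: χ ≥ ω).
The graph is bipartite (no odd cycle), so 2 colors suffice: χ(G) = 2.
A valid 2-coloring: color 1: [1, 8, 14]; color 2: [0, 7, 11, 13, 15].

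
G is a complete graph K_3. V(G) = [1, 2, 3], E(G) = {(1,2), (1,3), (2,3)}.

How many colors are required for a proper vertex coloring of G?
Clique number ω(G) = 3 (lower bound: χ ≥ ω).
The clique on [1, 2, 3] has size 3, forcing χ ≥ 3, and the coloring below uses 3 colors, so χ(G) = 3.
A valid 3-coloring: color 1: [1]; color 2: [2]; color 3: [3].

χ(G) = 3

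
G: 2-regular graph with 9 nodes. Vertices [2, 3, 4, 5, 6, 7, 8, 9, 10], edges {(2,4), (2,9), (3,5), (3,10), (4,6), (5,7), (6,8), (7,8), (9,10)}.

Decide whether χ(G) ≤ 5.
A valid 5-coloring: color 1: [2, 5, 8, 10]; color 2: [3, 6, 7, 9]; color 3: [4].
(χ(G) = 3 ≤ 5.)

Yes, G is 5-colorable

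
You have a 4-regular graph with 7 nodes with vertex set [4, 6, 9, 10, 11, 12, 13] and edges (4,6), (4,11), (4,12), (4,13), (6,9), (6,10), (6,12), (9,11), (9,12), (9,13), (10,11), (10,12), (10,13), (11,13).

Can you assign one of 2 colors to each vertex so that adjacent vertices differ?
The clique on vertices [9, 11, 13] has size 3 > 2, so it alone needs 3 colors.

No, G is not 2-colorable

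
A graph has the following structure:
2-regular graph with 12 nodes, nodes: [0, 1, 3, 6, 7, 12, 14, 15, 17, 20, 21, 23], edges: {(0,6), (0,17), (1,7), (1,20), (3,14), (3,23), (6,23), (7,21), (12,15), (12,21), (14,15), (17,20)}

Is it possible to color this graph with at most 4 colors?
Yes, G is 4-colorable

A valid 4-coloring: color 1: [0, 7, 12, 14, 20, 23]; color 2: [1, 3, 6, 15, 17, 21].
(χ(G) = 2 ≤ 4.)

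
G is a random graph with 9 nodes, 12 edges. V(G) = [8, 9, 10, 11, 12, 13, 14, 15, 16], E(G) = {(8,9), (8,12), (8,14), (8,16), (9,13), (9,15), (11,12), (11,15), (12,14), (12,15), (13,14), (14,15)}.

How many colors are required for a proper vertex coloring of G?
χ(G) = 3

Clique number ω(G) = 3 (lower bound: χ ≥ ω).
The clique on [8, 12, 14] has size 3, forcing χ ≥ 3, and the coloring below uses 3 colors, so χ(G) = 3.
A valid 3-coloring: color 1: [8, 10, 13, 15]; color 2: [9, 11, 14, 16]; color 3: [12].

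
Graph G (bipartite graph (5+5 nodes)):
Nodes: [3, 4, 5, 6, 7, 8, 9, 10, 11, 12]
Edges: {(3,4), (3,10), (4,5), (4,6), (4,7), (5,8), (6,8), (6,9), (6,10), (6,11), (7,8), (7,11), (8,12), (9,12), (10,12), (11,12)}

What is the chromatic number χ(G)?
χ(G) = 2

Clique number ω(G) = 2 (lower bound: χ ≥ ω).
The graph is bipartite (no odd cycle), so 2 colors suffice: χ(G) = 2.
A valid 2-coloring: color 1: [3, 5, 6, 7, 12]; color 2: [4, 8, 9, 10, 11].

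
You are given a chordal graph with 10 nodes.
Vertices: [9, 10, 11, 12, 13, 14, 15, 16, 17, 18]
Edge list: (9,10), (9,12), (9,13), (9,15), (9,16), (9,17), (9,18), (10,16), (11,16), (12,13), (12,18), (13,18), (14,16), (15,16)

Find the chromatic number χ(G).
Clique number ω(G) = 4 (lower bound: χ ≥ ω).
The clique on [9, 12, 13, 18] has size 4, forcing χ ≥ 4, and the coloring below uses 4 colors, so χ(G) = 4.
A valid 4-coloring: color 1: [9, 11, 14]; color 2: [12, 16, 17]; color 3: [10, 13, 15]; color 4: [18].

χ(G) = 4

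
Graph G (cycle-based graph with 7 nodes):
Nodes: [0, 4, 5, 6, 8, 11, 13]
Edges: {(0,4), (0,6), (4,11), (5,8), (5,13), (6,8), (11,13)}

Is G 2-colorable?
Odd cycle [13, 5, 8, 6, 0, 4, 11] needs 3 colors (χ ≥ 3).
Hence χ(G) ≥ 3 > 2, so no proper 2-coloring exists.

No, G is not 2-colorable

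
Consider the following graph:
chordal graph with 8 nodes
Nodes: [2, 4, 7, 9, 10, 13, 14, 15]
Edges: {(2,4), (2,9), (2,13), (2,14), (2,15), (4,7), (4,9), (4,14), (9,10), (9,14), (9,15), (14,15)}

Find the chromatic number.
Clique number ω(G) = 4 (lower bound: χ ≥ ω).
The clique on [2, 4, 9, 14] has size 4, forcing χ ≥ 4, and the coloring below uses 4 colors, so χ(G) = 4.
A valid 4-coloring: color 1: [2, 7, 10]; color 2: [9, 13]; color 3: [4, 15]; color 4: [14].

χ(G) = 4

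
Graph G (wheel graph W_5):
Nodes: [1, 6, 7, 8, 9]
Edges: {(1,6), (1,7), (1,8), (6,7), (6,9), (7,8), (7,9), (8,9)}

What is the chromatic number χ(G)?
Clique number ω(G) = 3 (lower bound: χ ≥ ω).
The clique on [1, 7, 8] has size 3, forcing χ ≥ 3, and the coloring below uses 3 colors, so χ(G) = 3.
A valid 3-coloring: color 1: [7]; color 2: [6, 8]; color 3: [1, 9].

χ(G) = 3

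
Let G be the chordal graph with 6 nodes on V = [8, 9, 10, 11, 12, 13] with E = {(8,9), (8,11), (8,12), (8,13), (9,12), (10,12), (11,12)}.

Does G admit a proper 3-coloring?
A valid 3-coloring: color 1: [8, 10]; color 2: [12, 13]; color 3: [9, 11].
(χ(G) = 3 ≤ 3.)

Yes, G is 3-colorable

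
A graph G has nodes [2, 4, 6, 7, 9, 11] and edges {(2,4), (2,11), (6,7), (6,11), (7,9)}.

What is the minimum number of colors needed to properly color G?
Clique number ω(G) = 2 (lower bound: χ ≥ ω).
The graph is bipartite (no odd cycle), so 2 colors suffice: χ(G) = 2.
A valid 2-coloring: color 1: [2, 6, 9]; color 2: [4, 7, 11].

χ(G) = 2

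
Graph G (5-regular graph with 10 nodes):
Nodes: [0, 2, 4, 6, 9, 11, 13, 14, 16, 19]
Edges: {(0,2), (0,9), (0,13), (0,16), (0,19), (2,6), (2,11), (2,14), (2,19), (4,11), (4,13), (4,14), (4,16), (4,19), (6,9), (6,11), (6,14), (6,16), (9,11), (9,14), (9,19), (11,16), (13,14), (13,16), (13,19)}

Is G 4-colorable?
A valid 4-coloring: color 1: [14, 16, 19]; color 2: [11, 13]; color 3: [2, 4, 9]; color 4: [0, 6].
(χ(G) = 4 ≤ 4.)

Yes, G is 4-colorable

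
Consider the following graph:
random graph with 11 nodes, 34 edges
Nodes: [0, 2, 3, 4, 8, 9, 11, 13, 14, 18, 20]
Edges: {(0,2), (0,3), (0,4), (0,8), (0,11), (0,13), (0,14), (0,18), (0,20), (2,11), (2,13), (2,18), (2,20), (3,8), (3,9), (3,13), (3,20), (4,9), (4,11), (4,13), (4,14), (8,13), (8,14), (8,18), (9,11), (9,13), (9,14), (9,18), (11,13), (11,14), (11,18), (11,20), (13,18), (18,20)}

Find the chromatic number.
χ(G) = 5

Clique number ω(G) = 5 (lower bound: χ ≥ ω).
The clique on [0, 2, 11, 18, 20] has size 5, forcing χ ≥ 5, and the coloring below uses 5 colors, so χ(G) = 5.
A valid 5-coloring: color 1: [0, 9]; color 2: [8, 11]; color 3: [13, 14, 20]; color 4: [3, 4, 18]; color 5: [2].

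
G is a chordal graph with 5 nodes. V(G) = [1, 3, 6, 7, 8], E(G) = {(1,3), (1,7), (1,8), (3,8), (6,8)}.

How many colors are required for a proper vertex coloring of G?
Clique number ω(G) = 3 (lower bound: χ ≥ ω).
The clique on [1, 3, 8] has size 3, forcing χ ≥ 3, and the coloring below uses 3 colors, so χ(G) = 3.
A valid 3-coloring: color 1: [1, 6]; color 2: [7, 8]; color 3: [3].

χ(G) = 3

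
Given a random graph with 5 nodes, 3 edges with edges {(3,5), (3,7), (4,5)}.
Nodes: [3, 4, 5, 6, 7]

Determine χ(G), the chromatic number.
Clique number ω(G) = 2 (lower bound: χ ≥ ω).
The graph is bipartite (no odd cycle), so 2 colors suffice: χ(G) = 2.
A valid 2-coloring: color 1: [3, 4, 6]; color 2: [5, 7].

χ(G) = 2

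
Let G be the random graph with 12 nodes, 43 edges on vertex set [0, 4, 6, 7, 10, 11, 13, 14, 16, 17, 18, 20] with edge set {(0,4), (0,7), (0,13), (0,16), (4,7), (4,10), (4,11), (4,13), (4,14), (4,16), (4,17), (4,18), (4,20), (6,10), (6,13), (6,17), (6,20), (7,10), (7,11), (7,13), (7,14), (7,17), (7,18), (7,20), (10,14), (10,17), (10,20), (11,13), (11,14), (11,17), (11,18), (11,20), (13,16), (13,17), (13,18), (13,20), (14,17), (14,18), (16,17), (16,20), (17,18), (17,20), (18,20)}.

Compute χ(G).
χ(G) = 7

Clique number ω(G) = 7 (lower bound: χ ≥ ω).
The clique on [4, 7, 11, 13, 17, 18, 20] has size 7, forcing χ ≥ 7, and the coloring below uses 7 colors, so χ(G) = 7.
A valid 7-coloring: color 1: [0, 17]; color 2: [4, 6]; color 3: [13, 14]; color 4: [7, 16]; color 5: [20]; color 6: [10, 11]; color 7: [18].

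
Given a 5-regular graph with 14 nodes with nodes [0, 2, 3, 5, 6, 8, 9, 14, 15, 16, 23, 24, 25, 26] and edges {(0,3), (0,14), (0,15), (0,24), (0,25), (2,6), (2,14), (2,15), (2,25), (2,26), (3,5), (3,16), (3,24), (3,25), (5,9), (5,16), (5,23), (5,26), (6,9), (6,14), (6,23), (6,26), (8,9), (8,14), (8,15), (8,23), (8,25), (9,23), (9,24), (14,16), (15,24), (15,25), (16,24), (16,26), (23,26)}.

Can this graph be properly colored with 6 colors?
Yes, G is 6-colorable

A valid 6-coloring: color 1: [2, 5, 8, 24]; color 2: [3, 9, 14, 15, 26]; color 3: [0, 6, 16]; color 4: [23, 25].
(χ(G) = 4 ≤ 6.)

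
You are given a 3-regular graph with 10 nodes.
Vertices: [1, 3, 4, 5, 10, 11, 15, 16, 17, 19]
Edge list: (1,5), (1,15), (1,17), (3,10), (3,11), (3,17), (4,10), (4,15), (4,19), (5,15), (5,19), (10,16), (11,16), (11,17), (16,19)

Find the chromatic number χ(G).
χ(G) = 3

Clique number ω(G) = 3 (lower bound: χ ≥ ω).
The clique on [1, 5, 15] has size 3, forcing χ ≥ 3, and the coloring below uses 3 colors, so χ(G) = 3.
A valid 3-coloring: color 1: [1, 3, 4, 16]; color 2: [5, 10, 17]; color 3: [11, 15, 19].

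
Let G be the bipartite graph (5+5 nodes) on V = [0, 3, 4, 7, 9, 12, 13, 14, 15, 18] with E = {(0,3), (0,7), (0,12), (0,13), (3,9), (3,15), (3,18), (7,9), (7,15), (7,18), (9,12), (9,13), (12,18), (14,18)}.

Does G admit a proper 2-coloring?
Yes, G is 2-colorable

A valid 2-coloring: color 1: [3, 4, 7, 12, 13, 14]; color 2: [0, 9, 15, 18].
(χ(G) = 2 ≤ 2.)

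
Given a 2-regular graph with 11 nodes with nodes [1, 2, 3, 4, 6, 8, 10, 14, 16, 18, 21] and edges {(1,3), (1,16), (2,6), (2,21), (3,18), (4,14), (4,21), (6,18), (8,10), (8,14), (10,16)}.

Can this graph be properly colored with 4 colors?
Yes, G is 4-colorable

A valid 4-coloring: color 1: [2, 4, 8, 16, 18]; color 2: [1, 6, 10, 14, 21]; color 3: [3].
(χ(G) = 3 ≤ 4.)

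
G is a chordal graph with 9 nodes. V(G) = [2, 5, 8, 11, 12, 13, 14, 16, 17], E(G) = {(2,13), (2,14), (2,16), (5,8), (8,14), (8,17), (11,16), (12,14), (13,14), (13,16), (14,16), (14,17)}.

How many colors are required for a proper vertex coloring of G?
Clique number ω(G) = 4 (lower bound: χ ≥ ω).
The clique on [2, 13, 14, 16] has size 4, forcing χ ≥ 4, and the coloring below uses 4 colors, so χ(G) = 4.
A valid 4-coloring: color 1: [5, 11, 14]; color 2: [8, 12, 16]; color 3: [13, 17]; color 4: [2].

χ(G) = 4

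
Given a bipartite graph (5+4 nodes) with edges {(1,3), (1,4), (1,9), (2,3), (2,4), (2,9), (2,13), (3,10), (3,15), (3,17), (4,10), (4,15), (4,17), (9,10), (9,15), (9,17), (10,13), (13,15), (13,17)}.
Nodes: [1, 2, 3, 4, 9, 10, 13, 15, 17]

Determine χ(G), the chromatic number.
Clique number ω(G) = 2 (lower bound: χ ≥ ω).
The graph is bipartite (no odd cycle), so 2 colors suffice: χ(G) = 2.
A valid 2-coloring: color 1: [3, 4, 9, 13]; color 2: [1, 2, 10, 15, 17].

χ(G) = 2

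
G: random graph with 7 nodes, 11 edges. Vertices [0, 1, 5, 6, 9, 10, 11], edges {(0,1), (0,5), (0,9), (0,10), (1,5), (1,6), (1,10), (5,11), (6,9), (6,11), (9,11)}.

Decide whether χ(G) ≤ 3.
Yes, G is 3-colorable

A valid 3-coloring: color 1: [0, 11]; color 2: [1, 9]; color 3: [5, 6, 10].
(χ(G) = 3 ≤ 3.)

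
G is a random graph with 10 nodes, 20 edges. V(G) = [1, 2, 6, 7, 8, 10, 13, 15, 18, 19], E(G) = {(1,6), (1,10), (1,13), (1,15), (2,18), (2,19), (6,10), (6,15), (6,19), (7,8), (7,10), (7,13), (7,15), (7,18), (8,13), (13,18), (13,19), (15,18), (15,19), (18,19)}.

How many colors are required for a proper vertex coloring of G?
χ(G) = 3

Clique number ω(G) = 3 (lower bound: χ ≥ ω).
The clique on [1, 6, 10] has size 3, forcing χ ≥ 3, and the coloring below uses 3 colors, so χ(G) = 3.
A valid 3-coloring: color 1: [2, 10, 13, 15]; color 2: [6, 8, 18]; color 3: [1, 7, 19].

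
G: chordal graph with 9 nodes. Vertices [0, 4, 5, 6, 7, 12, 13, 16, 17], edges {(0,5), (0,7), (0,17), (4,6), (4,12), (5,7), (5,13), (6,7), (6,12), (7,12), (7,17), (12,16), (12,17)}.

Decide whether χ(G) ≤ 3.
A valid 3-coloring: color 1: [0, 12, 13]; color 2: [4, 7, 16]; color 3: [5, 6, 17].
(χ(G) = 3 ≤ 3.)

Yes, G is 3-colorable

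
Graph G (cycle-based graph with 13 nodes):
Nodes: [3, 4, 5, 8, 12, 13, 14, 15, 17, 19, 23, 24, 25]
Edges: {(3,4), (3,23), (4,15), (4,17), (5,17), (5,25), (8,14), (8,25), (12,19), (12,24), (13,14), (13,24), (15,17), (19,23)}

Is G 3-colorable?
Yes, G is 3-colorable

A valid 3-coloring: color 1: [3, 14, 17, 19, 24, 25]; color 2: [4, 5, 8, 12, 13, 23]; color 3: [15].
(χ(G) = 3 ≤ 3.)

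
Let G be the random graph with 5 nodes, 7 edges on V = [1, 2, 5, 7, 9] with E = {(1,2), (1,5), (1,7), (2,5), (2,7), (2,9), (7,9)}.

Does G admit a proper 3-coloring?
Yes, G is 3-colorable

A valid 3-coloring: color 1: [2]; color 2: [1, 9]; color 3: [5, 7].
(χ(G) = 3 ≤ 3.)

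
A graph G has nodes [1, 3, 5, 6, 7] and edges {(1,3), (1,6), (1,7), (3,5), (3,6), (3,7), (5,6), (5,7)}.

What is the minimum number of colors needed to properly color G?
Clique number ω(G) = 3 (lower bound: χ ≥ ω).
The clique on [1, 3, 6] has size 3, forcing χ ≥ 3, and the coloring below uses 3 colors, so χ(G) = 3.
A valid 3-coloring: color 1: [3]; color 2: [1, 5]; color 3: [6, 7].

χ(G) = 3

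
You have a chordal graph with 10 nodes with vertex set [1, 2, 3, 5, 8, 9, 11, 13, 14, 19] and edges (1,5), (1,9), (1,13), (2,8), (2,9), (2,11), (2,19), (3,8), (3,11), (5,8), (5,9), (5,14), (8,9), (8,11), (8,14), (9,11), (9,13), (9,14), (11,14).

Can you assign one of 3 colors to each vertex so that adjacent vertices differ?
The clique on vertices [2, 8, 9, 11] has size 4 > 3, so it alone needs 4 colors.

No, G is not 3-colorable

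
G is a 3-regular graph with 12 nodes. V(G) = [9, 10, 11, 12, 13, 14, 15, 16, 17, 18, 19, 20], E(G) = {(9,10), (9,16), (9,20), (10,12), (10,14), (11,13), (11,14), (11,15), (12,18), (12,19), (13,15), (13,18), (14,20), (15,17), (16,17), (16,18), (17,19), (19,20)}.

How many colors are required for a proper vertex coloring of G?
χ(G) = 3

Clique number ω(G) = 3 (lower bound: χ ≥ ω).
The clique on [11, 13, 15] has size 3, forcing χ ≥ 3, and the coloring below uses 3 colors, so χ(G) = 3.
A valid 3-coloring: color 1: [9, 14, 15, 18, 19]; color 2: [11, 12, 17, 20]; color 3: [10, 13, 16].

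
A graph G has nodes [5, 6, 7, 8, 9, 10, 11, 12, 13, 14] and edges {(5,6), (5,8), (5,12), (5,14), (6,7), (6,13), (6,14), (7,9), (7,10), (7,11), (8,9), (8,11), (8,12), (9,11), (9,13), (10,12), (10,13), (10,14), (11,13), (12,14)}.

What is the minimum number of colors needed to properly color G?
χ(G) = 3

Clique number ω(G) = 3 (lower bound: χ ≥ ω).
The clique on [5, 8, 12] has size 3, forcing χ ≥ 3, and the coloring below uses 3 colors, so χ(G) = 3.
A valid 3-coloring: color 1: [5, 9, 10]; color 2: [6, 11, 12]; color 3: [7, 8, 13, 14].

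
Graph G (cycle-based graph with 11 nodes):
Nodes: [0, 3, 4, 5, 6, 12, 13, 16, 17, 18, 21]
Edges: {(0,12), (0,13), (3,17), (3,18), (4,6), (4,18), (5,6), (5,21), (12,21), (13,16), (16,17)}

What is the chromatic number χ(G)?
Clique number ω(G) = 2 (lower bound: χ ≥ ω).
Odd cycle [6, 5, 21, 12, 0, 13, 16, 17, 3, 18, 4] needs 3 colors (χ ≥ 3).
The coloring below uses 3 colors, so χ(G) = 3.
A valid 3-coloring: color 1: [0, 6, 16, 18, 21]; color 2: [4, 5, 12, 13, 17]; color 3: [3].

χ(G) = 3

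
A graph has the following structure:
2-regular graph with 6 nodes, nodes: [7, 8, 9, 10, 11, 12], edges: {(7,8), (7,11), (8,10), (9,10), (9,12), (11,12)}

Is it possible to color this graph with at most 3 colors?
Yes, G is 3-colorable

A valid 3-coloring: color 1: [7, 10, 12]; color 2: [8, 9, 11].
(χ(G) = 2 ≤ 3.)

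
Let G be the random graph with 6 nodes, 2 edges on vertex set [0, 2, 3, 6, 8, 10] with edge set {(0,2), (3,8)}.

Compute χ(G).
Clique number ω(G) = 2 (lower bound: χ ≥ ω).
The graph is bipartite (no odd cycle), so 2 colors suffice: χ(G) = 2.
A valid 2-coloring: color 1: [0, 3, 6, 10]; color 2: [2, 8].

χ(G) = 2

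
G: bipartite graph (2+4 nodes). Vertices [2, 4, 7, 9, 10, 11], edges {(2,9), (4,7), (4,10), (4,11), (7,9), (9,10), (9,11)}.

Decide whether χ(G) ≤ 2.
A valid 2-coloring: color 1: [4, 9]; color 2: [2, 7, 10, 11].
(χ(G) = 2 ≤ 2.)

Yes, G is 2-colorable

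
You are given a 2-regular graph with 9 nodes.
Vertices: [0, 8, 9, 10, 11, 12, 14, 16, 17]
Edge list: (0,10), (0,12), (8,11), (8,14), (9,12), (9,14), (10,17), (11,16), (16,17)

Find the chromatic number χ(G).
Clique number ω(G) = 2 (lower bound: χ ≥ ω).
Odd cycle [16, 17, 10, 0, 12, 9, 14, 8, 11] needs 3 colors (χ ≥ 3).
The coloring below uses 3 colors, so χ(G) = 3.
A valid 3-coloring: color 1: [8, 10, 12, 16]; color 2: [0, 11, 14, 17]; color 3: [9].

χ(G) = 3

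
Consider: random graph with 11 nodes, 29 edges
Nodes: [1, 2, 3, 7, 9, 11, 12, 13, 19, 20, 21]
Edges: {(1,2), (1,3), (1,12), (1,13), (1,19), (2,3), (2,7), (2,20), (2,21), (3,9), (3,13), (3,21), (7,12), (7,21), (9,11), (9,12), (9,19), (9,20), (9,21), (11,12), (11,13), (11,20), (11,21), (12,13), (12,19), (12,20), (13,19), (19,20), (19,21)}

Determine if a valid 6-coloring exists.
A valid 6-coloring: color 1: [12, 21]; color 2: [2, 11, 19]; color 3: [7, 9, 13]; color 4: [3, 20]; color 5: [1].
(χ(G) = 4 ≤ 6.)

Yes, G is 6-colorable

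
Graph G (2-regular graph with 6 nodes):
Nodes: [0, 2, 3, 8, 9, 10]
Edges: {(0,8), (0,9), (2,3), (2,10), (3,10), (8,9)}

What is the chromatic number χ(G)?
χ(G) = 3

Clique number ω(G) = 3 (lower bound: χ ≥ ω).
The clique on [0, 8, 9] has size 3, forcing χ ≥ 3, and the coloring below uses 3 colors, so χ(G) = 3.
A valid 3-coloring: color 1: [9, 10]; color 2: [3, 8]; color 3: [0, 2].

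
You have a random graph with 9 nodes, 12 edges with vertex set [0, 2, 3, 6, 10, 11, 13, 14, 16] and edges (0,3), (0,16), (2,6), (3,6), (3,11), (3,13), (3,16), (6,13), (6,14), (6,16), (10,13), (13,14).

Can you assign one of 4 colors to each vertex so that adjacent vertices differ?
A valid 4-coloring: color 1: [0, 6, 10, 11]; color 2: [2, 3, 14]; color 3: [13, 16].
(χ(G) = 3 ≤ 4.)

Yes, G is 4-colorable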